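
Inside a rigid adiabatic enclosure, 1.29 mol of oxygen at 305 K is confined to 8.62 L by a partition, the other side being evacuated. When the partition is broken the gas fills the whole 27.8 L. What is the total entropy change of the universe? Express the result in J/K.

For an ideal gas in free expansion Q = 0 and W = 0, so T is unchanged.
Entropy is a state function; using a reversible isothermal path, ΔS_gas = nR ln(V₂/V₁) = 1.29 × 8.314 × ln(27.8/8.62) = 12.6 J/K.
The insulated surroundings exchange no heat, so ΔS_surr = 0 and ΔS_universe = ΔS_gas.

ΔS_universe = 12.6 J/K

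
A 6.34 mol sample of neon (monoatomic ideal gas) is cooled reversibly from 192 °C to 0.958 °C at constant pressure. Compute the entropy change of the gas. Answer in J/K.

In kelvin: T₁ = 465.15 K, T₂ = 274.108 K. At constant pressure, ΔS = nC_p ln(T₂/T₁) with C_p = 5R/2 = 20.79 J mol⁻¹ K⁻¹.
ΔS = 6.34 × 20.79 × ln(274.108/465.15) = -69.7 J/K.

ΔS = -69.7 J/K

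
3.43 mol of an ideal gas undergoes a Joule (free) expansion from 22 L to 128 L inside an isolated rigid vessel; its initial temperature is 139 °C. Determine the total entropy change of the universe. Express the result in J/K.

ΔS_universe = 50.2 J/K

For an ideal gas in free expansion Q = 0 and W = 0, so T is unchanged.
Entropy is a state function; using a reversible isothermal path, ΔS_gas = nR ln(V₂/V₁) = 3.43 × 8.314 × ln(128/22) = 50.2 J/K.
The insulated surroundings exchange no heat, so ΔS_surr = 0 and ΔS_universe = ΔS_gas.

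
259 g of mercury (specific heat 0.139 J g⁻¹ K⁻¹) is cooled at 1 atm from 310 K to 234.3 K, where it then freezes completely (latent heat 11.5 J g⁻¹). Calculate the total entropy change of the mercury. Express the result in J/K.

Cooling step: ΔS₁ = m c ln(T_tr/T_i) = 259 × 0.139 × ln(234.3/310) = -10.08 J/K.
Phase change: ΔS₂ = −mL/T_tr = −259 × 11.5 / 234.3 = -12.71 J/K.
ΔS_total = (-10.08) + (-12.71) = -22.8 J/K.

ΔS = -22.8 J/K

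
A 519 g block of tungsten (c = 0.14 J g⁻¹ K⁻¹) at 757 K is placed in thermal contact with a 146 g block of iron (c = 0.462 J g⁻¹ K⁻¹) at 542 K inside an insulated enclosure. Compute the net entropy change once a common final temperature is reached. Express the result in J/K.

Energy balance: T_f = (m₁c₁T₁ + m₂c₂T₂)/(m₁c₁ + m₂c₂) = 653.5 K.
ΔS₁ = m₁c₁ ln(T_f/T₁) = 72.66 × ln(653.5/757) = -10.68 J/K.
ΔS₂ = m₂c₂ ln(T_f/T₂) = 67.452 × ln(653.5/542) = 12.62 J/K.
ΔS_total = -10.68 + 12.62 = 1.94 J/K.

ΔS_total = 1.94 J/K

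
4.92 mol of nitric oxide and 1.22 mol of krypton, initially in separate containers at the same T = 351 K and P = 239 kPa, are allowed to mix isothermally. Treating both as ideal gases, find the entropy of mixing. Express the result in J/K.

ΔS_mix = 25.5 J/K

Mole fractions: x_A = 4.92/6.14 = 0.801, x_B = 0.199.
ΔS_mix = −R(n_A ln x_A + n_B ln x_B) = −8.314 × (4.92 ln 0.801 + 1.22 ln 0.199) = 25.5 J/K.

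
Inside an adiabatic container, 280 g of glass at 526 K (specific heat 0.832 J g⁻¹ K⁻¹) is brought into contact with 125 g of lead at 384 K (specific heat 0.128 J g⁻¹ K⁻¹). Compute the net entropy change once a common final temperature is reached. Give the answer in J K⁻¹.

ΔS_total = 0.677 J/K

Energy balance: T_f = (m₁c₁T₁ + m₂c₂T₂)/(m₁c₁ + m₂c₂) = 516.87 K.
ΔS₁ = m₁c₁ ln(T_f/T₁) = 232.96 × ln(516.87/526) = -4.0773 J/K.
ΔS₂ = m₂c₂ ln(T_f/T₂) = 16 × ln(516.87/384) = 4.7545 J/K.
ΔS_total = -4.0773 + 4.7545 = 0.677 J/K.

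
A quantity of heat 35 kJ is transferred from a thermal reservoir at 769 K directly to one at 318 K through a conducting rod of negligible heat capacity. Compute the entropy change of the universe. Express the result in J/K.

ΔS_hot = −Q/T_H = −35000/769 = -45.514 J/K and ΔS_cold = +Q/T_C = 35000/318 = 110.06 J/K.
ΔS_total = -45.514 + 110.06 = 64.5 J/K, positive as the second law requires.

ΔS_total = 64.5 J/K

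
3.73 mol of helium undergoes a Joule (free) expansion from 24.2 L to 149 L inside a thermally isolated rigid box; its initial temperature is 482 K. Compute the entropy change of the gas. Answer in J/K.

ΔS_gas = 56.4 J/K

For an ideal gas in free expansion Q = 0 and W = 0, so T is unchanged.
Entropy is a state function; using a reversible isothermal path, ΔS_gas = nR ln(V₂/V₁) = 3.73 × 8.314 × ln(149/24.2) = 56.4 J/K.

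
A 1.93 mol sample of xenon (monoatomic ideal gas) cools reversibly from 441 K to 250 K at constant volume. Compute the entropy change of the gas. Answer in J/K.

ΔS = -13.7 J/K

At constant volume, ΔS = nC_V ln(T₂/T₁) with C_V = 3R/2 = 12.47 J mol⁻¹ K⁻¹.
ΔS = 1.93 × 12.47 × ln(250/441) = -13.7 J/K.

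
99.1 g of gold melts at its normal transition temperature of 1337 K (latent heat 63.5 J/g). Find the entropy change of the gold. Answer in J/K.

Heat absorbed by the substance: Q = mL = 99.1 × 63.5 = 6292.85 J.
At constant T, ΔS = Q_rev/T = 6292.85 / 1337 = 4.71 J/K.

ΔS = 4.71 J/K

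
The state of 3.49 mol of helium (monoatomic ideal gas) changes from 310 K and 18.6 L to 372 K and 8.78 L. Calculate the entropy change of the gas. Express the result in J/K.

Entropy is a state function: ΔS = nC_V ln(T₂/T₁) + nR ln(V₂/V₁), with C_V = 3R/2 = 12.47 J mol⁻¹ K⁻¹ for a monoatomic ideal gas.
ΔS = 3.49 × [12.47 × ln(372/310) + 8.314 × ln(8.78/18.6)] = -13.8 J/K.

ΔS = -13.8 J/K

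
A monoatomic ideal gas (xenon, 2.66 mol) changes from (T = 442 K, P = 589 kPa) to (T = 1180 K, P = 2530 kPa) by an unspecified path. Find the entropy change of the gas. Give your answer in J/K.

ΔS = 22.1 J/K

ΔS = nC_p ln(T₂/T₁) − nR ln(P₂/P₁), with C_p = 5R/2 = 20.79 J mol⁻¹ K⁻¹ for a monoatomic ideal gas.
ΔS = 2.66 × [20.79 × ln(1180/442) − 8.314 × ln(2530/589)] = 22.1 J/K.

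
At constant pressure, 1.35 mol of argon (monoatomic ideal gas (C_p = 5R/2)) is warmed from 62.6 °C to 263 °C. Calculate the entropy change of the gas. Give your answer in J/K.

ΔS = 13.1 J/K

In kelvin: T₁ = 335.75 K, T₂ = 536.15 K. At constant pressure, ΔS = nC_p ln(T₂/T₁) with C_p = 5R/2 = 20.79 J mol⁻¹ K⁻¹.
ΔS = 1.35 × 20.79 × ln(536.15/335.75) = 13.1 J/K.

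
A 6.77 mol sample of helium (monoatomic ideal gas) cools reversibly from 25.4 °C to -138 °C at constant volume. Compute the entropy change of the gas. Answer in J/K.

ΔS = -66.9 J/K

In kelvin: T₁ = 298.55 K, T₂ = 135.15 K. At constant volume, ΔS = nC_V ln(T₂/T₁) with C_V = 3R/2 = 12.47 J mol⁻¹ K⁻¹.
ΔS = 6.77 × 12.47 × ln(135.15/298.55) = -66.9 J/K.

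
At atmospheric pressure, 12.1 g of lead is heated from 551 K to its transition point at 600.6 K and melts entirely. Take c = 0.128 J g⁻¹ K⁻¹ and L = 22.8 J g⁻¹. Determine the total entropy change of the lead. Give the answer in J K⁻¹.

ΔS = 0.593 J/K

Warming step: ΔS₁ = m c ln(T_tr/T_i) = 12.1 × 0.128 × ln(600.6/551) = 0.1335 J/K.
Phase change: ΔS₂ = +mL/T_tr = 12.1 × 22.8 / 600.6 = 0.4593 J/K.
ΔS_total = (0.1335) + (0.4593) = 0.593 J/K.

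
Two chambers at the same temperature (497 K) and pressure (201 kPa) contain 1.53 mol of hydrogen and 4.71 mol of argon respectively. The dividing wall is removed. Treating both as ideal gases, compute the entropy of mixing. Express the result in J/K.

Mole fractions: x_A = 1.53/6.24 = 0.245, x_B = 0.755.
ΔS_mix = −R(n_A ln x_A + n_B ln x_B) = −8.314 × (1.53 ln 0.245 + 4.71 ln 0.755) = 28.9 J/K.

ΔS_mix = 28.9 J/K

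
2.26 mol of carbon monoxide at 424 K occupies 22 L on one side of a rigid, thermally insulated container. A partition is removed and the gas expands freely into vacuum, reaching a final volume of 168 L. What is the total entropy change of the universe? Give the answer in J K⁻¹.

For an ideal gas in free expansion Q = 0 and W = 0, so T is unchanged.
Entropy is a state function; using a reversible isothermal path, ΔS_gas = nR ln(V₂/V₁) = 2.26 × 8.314 × ln(168/22) = 38.2 J/K.
The insulated surroundings exchange no heat, so ΔS_surr = 0 and ΔS_universe = ΔS_gas.

ΔS_universe = 38.2 J/K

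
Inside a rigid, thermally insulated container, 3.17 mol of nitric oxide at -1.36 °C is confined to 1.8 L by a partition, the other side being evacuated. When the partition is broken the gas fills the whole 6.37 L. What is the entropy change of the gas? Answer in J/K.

No heat is exchanged and no work is done, so the ideal-gas temperature stays constant.
Entropy is a state function; using a reversible isothermal path, ΔS_gas = nR ln(V₂/V₁) = 3.17 × 8.314 × ln(6.37/1.8) = 33.3 J/K.

ΔS_gas = 33.3 J/K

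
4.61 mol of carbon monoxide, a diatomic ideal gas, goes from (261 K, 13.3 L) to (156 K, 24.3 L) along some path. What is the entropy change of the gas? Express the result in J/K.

ΔS = -26.2 J/K

Entropy is a state function: ΔS = nC_V ln(T₂/T₁) + nR ln(V₂/V₁), with C_V = 5R/2 = 20.79 J mol⁻¹ K⁻¹ for a diatomic ideal gas.
ΔS = 4.61 × [20.79 × ln(156/261) + 8.314 × ln(24.3/13.3)] = -26.2 J/K.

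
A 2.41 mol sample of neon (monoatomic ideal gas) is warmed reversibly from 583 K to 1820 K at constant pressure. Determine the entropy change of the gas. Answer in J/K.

At constant pressure, ΔS = nC_p ln(T₂/T₁) with C_p = 5R/2 = 20.79 J mol⁻¹ K⁻¹.
ΔS = 2.41 × 20.79 × ln(1820/583) = 57 J/K.

ΔS = 57 J/K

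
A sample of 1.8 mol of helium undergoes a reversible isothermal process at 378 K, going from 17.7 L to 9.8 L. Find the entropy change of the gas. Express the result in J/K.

For an isothermal ideal gas ΔS_gas = nR ln(V₂/V₁) = 1.8 × 8.314 × ln(9.8/17.7) = -8.85 J/K.

ΔS_gas = -8.85 J/K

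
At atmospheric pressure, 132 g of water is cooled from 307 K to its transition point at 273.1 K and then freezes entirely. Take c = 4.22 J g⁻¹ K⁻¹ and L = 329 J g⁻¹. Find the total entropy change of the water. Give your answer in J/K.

ΔS = -224 J/K

Cooling step: ΔS₁ = m c ln(T_tr/T_i) = 132 × 4.22 × ln(273.1/307) = -65.18 J/K.
Phase change: ΔS₂ = −mL/T_tr = −132 × 329 / 273.1 = -159 J/K.
ΔS_total = (-65.18) + (-159) = -224 J/K.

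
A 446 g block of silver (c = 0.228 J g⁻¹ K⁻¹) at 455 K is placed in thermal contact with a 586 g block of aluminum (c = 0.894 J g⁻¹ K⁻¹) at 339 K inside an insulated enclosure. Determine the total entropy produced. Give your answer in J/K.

ΔS_total = 3.94 J/K

Energy balance: T_f = (m₁c₁T₁ + m₂c₂T₂)/(m₁c₁ + m₂c₂) = 357.86 K.
ΔS₁ = m₁c₁ ln(T_f/T₁) = 101.688 × ln(357.86/455) = -24.42 J/K.
ΔS₂ = m₂c₂ ln(T_f/T₂) = 523.884 × ln(357.86/339) = 28.36 J/K.
ΔS_total = -24.42 + 28.36 = 3.94 J/K.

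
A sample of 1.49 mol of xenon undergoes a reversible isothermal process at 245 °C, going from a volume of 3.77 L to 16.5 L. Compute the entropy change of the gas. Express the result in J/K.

For an isothermal ideal gas ΔS_gas = nR ln(V₂/V₁) = 1.49 × 8.314 × ln(16.5/3.77) = 18.3 J/K.

ΔS_gas = 18.3 J/K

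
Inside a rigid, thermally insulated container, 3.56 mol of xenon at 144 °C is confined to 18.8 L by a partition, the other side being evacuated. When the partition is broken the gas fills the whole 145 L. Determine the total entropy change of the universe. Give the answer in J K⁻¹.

ΔS_universe = 60.5 J/K

For an ideal gas in free expansion Q = 0 and W = 0, so T is unchanged.
Entropy is a state function; using a reversible isothermal path, ΔS_gas = nR ln(V₂/V₁) = 3.56 × 8.314 × ln(145/18.8) = 60.5 J/K.
The insulated surroundings exchange no heat, so ΔS_surr = 0 and ΔS_universe = ΔS_gas.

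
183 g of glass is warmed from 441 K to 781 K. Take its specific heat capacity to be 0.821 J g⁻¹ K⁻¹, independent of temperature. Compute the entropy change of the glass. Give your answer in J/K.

ΔS = ∫dQ_rev/T = m c ln(T₂/T₁) = 183 × 0.821 × ln(781/441) = 85.9 J/K.

ΔS = 85.9 J/K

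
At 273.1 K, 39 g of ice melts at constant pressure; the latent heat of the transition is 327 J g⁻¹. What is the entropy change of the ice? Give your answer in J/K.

Heat absorbed by the substance: Q = mL = 39 × 327 = 12753 J.
At constant T, ΔS = Q_rev/T = 12753 / 273.1 = 46.7 J/K.

ΔS = 46.7 J/K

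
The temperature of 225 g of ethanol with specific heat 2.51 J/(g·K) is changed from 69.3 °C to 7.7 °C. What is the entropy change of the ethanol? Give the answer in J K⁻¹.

In kelvin: T₁ = 342.45 K, T₂ = 280.85 K. ΔS = ∫dQ_rev/T = m c ln(T₂/T₁) = 225 × 2.51 × ln(280.85/342.45) = -112 J/K.

ΔS = -112 J/K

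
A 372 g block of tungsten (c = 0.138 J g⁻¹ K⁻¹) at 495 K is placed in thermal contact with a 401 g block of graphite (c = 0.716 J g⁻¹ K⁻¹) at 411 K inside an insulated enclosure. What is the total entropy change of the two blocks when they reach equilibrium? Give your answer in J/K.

ΔS_total = 0.786 J/K

Energy balance: T_f = (m₁c₁T₁ + m₂c₂T₂)/(m₁c₁ + m₂c₂) = 423.74 K.
ΔS₁ = m₁c₁ ln(T_f/T₁) = 51.336 × ln(423.74/495) = -7.979 J/K.
ΔS₂ = m₂c₂ ln(T_f/T₂) = 287.116 × ln(423.74/411) = 8.765 J/K.
ΔS_total = -7.979 + 8.765 = 0.786 J/K.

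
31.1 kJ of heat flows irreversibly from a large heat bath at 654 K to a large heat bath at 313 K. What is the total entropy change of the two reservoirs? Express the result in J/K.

ΔS_total = 51.8 J/K

ΔS_hot = −Q/T_H = −31100/654 = -47.55 J/K and ΔS_cold = +Q/T_C = 31100/313 = 99.36 J/K.
ΔS_total = -47.55 + 99.36 = 51.8 J/K, positive as the second law requires.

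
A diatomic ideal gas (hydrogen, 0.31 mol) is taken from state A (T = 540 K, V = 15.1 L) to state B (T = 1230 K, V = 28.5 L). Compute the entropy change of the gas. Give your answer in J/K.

Entropy is a state function: ΔS = nC_V ln(T₂/T₁) + nR ln(V₂/V₁), with C_V = 5R/2 = 20.79 J mol⁻¹ K⁻¹ for a diatomic ideal gas.
ΔS = 0.31 × [20.79 × ln(1230/540) + 8.314 × ln(28.5/15.1)] = 6.94 J/K.

ΔS = 6.94 J/K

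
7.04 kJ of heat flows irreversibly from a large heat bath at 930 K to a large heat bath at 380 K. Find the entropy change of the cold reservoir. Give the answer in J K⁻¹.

ΔS_cold = 18.5 J/K

The cold reservoir gains heat Q, so ΔS_cold = +Q/T_C = 7040/380 = 18.5 J/K.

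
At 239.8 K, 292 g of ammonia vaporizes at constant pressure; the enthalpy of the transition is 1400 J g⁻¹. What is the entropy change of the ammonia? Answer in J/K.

Heat absorbed by the substance: Q = mL = 292 × 1400 = 408800 J.
At constant T, ΔS = Q_rev/T = 408800 / 239.8 = 1700 J/K.

ΔS = 1700 J/K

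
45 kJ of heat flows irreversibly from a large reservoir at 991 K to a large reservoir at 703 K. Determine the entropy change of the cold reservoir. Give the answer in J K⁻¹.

ΔS_cold = 64 J/K

The cold reservoir gains heat Q, so ΔS_cold = +Q/T_C = 45000/703 = 64 J/K.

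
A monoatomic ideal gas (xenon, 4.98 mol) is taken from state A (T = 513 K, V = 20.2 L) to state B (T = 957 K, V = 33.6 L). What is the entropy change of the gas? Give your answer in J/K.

ΔS = 59.8 J/K

Entropy is a state function: ΔS = nC_V ln(T₂/T₁) + nR ln(V₂/V₁), with C_V = 3R/2 = 12.47 J mol⁻¹ K⁻¹ for a monoatomic ideal gas.
ΔS = 4.98 × [12.47 × ln(957/513) + 8.314 × ln(33.6/20.2)] = 59.8 J/K.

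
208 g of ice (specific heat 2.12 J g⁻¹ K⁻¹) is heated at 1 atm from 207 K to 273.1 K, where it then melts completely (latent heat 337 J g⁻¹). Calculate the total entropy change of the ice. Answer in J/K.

ΔS = 379 J/K

Warming step: ΔS₁ = m c ln(T_tr/T_i) = 208 × 2.12 × ln(273.1/207) = 122.2 J/K.
Phase change: ΔS₂ = +mL/T_tr = 208 × 337 / 273.1 = 256.7 J/K.
ΔS_total = (122.2) + (256.7) = 379 J/K.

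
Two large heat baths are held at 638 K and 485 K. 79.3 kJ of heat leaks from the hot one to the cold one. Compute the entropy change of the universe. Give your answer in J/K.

ΔS_total = 39.2 J/K

ΔS_hot = −Q/T_H = −79300/638 = -124.3 J/K and ΔS_cold = +Q/T_C = 79300/485 = 163.5 J/K.
ΔS_total = -124.3 + 163.5 = 39.2 J/K, positive as the second law requires.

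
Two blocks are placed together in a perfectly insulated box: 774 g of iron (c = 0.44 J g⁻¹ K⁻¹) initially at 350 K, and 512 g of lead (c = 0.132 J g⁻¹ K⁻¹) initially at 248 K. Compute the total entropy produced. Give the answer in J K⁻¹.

Energy balance: T_f = (m₁c₁T₁ + m₂c₂T₂)/(m₁c₁ + m₂c₂) = 333.11 K.
ΔS₁ = m₁c₁ ln(T_f/T₁) = 340.56 × ln(333.11/350) = -16.84 J/K.
ΔS₂ = m₂c₂ ln(T_f/T₂) = 67.584 × ln(333.11/248) = 19.94 J/K.
ΔS_total = -16.84 + 19.94 = 3.1 J/K.

ΔS_total = 3.1 J/K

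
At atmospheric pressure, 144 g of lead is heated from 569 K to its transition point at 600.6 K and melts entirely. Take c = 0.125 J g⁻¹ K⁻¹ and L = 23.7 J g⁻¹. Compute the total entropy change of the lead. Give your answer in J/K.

Warming step: ΔS₁ = m c ln(T_tr/T_i) = 144 × 0.125 × ln(600.6/569) = 0.97288 J/K.
Phase change: ΔS₂ = +mL/T_tr = 144 × 23.7 / 600.6 = 5.6823 J/K.
ΔS_total = (0.97288) + (5.6823) = 6.66 J/K.

ΔS = 6.66 J/K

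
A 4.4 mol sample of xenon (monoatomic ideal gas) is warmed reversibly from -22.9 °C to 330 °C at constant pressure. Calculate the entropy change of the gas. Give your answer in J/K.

ΔS = 80.5 J/K

In kelvin: T₁ = 250.25 K, T₂ = 603.15 K. At constant pressure, ΔS = nC_p ln(T₂/T₁) with C_p = 5R/2 = 20.79 J mol⁻¹ K⁻¹.
ΔS = 4.4 × 20.79 × ln(603.15/250.25) = 80.5 J/K.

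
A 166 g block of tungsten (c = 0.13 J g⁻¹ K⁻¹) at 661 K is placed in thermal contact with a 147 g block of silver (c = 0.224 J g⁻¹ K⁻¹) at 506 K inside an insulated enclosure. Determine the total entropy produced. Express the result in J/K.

Energy balance: T_f = (m₁c₁T₁ + m₂c₂T₂)/(m₁c₁ + m₂c₂) = 567.37 K.
ΔS₁ = m₁c₁ ln(T_f/T₁) = 21.58 × ln(567.37/661) = -3.296 J/K.
ΔS₂ = m₂c₂ ln(T_f/T₂) = 32.928 × ln(567.37/506) = 3.769 J/K.
ΔS_total = -3.296 + 3.769 = 0.473 J/K.

ΔS_total = 0.473 J/K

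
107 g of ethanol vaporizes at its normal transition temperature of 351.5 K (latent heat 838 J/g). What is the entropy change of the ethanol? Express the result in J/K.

ΔS = 255 J/K

Heat absorbed by the substance: Q = mL = 107 × 838 = 89666 J.
At constant T, ΔS = Q_rev/T = 89666 / 351.5 = 255 J/K.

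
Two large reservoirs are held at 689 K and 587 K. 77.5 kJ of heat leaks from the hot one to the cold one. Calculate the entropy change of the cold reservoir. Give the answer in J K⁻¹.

The cold reservoir gains heat Q, so ΔS_cold = +Q/T_C = 77500/587 = 132 J/K.

ΔS_cold = 132 J/K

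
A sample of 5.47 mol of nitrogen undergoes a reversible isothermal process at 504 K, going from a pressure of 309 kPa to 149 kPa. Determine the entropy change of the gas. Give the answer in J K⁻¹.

For an isothermal ideal gas ΔS_gas = nR ln(P₁/P₂) = 5.47 × 8.314 × ln(309/149) = 33.2 J/K.

ΔS_gas = 33.2 J/K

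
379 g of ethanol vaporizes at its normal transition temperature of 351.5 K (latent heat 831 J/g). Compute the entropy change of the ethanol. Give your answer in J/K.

Heat absorbed by the substance: Q = mL = 379 × 831 = 314949 J.
At constant T, ΔS = Q_rev/T = 314949 / 351.5 = 896 J/K.

ΔS = 896 J/K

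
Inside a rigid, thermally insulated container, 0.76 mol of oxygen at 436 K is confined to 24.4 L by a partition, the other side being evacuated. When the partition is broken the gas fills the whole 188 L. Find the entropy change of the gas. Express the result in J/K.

For an ideal gas in free expansion Q = 0 and W = 0, so T is unchanged.
Entropy is a state function; using a reversible isothermal path, ΔS_gas = nR ln(V₂/V₁) = 0.76 × 8.314 × ln(188/24.4) = 12.9 J/K.

ΔS_gas = 12.9 J/K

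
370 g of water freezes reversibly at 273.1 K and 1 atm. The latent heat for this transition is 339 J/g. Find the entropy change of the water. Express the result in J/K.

ΔS = -459 J/K

Heat released by the substance: Q = −mL = −370 × 339 = −125430 J.
At constant T, ΔS = Q_rev/T = −125430 / 273.1 = -459 J/K.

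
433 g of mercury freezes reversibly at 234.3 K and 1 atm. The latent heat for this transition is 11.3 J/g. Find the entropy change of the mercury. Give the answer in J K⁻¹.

Heat released by the substance: Q = −mL = −433 × 11.3 = −4892.9 J.
At constant T, ΔS = Q_rev/T = −4892.9 / 234.3 = -20.9 J/K.

ΔS = -20.9 J/K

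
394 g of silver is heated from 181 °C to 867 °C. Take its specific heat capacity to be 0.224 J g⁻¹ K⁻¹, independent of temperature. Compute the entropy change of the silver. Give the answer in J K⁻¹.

In kelvin: T₁ = 454.15 K, T₂ = 1140.15 K. ΔS = ∫dQ_rev/T = m c ln(T₂/T₁) = 394 × 0.224 × ln(1140.15/454.15) = 81.2 J/K.

ΔS = 81.2 J/K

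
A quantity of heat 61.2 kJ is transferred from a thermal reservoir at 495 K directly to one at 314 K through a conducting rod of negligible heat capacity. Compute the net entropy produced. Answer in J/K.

ΔS_hot = −Q/T_H = −61200/495 = -123.6 J/K and ΔS_cold = +Q/T_C = 61200/314 = 194.9 J/K.
ΔS_total = -123.6 + 194.9 = 71.3 J/K, positive as the second law requires.

ΔS_total = 71.3 J/K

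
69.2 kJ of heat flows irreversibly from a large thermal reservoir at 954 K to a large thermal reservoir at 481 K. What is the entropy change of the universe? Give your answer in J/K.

ΔS_hot = −Q/T_H = −69200/954 = -72.537 J/K and ΔS_cold = +Q/T_C = 69200/481 = 143.87 J/K.
ΔS_total = -72.537 + 143.87 = 71.3 J/K, positive as the second law requires.

ΔS_total = 71.3 J/K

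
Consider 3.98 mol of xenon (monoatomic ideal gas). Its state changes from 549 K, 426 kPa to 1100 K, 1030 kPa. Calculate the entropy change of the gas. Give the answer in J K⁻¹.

ΔS = 28.3 J/K

ΔS = nC_p ln(T₂/T₁) − nR ln(P₂/P₁), with C_p = 5R/2 = 20.79 J mol⁻¹ K⁻¹ for a monoatomic ideal gas.
ΔS = 3.98 × [20.79 × ln(1100/549) − 8.314 × ln(1030/426)] = 28.3 J/K.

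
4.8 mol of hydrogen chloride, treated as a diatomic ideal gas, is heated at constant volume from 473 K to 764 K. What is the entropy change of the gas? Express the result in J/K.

At constant volume, ΔS = nC_V ln(T₂/T₁) with C_V = 5R/2 = 20.79 J mol⁻¹ K⁻¹.
ΔS = 4.8 × 20.79 × ln(764/473) = 47.8 J/K.

ΔS = 47.8 J/K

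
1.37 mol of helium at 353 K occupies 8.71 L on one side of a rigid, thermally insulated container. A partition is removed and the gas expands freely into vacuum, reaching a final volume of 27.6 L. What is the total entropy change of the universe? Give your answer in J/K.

No heat is exchanged and no work is done, so the ideal-gas temperature stays constant.
Entropy is a state function; using a reversible isothermal path, ΔS_gas = nR ln(V₂/V₁) = 1.37 × 8.314 × ln(27.6/8.71) = 13.1 J/K.
The insulated surroundings exchange no heat, so ΔS_surr = 0 and ΔS_universe = ΔS_gas.

ΔS_universe = 13.1 J/K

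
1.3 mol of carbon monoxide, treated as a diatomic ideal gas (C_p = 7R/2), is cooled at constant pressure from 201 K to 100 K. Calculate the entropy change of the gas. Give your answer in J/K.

ΔS = -26.4 J/K

At constant pressure, ΔS = nC_p ln(T₂/T₁) with C_p = 7R/2 = 29.1 J mol⁻¹ K⁻¹.
ΔS = 1.3 × 29.1 × ln(100/201) = -26.4 J/K.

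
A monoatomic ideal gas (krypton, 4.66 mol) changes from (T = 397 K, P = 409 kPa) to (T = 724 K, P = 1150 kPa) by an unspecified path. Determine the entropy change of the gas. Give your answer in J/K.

ΔS = nC_p ln(T₂/T₁) − nR ln(P₂/P₁), with C_p = 5R/2 = 20.79 J mol⁻¹ K⁻¹ for a monoatomic ideal gas.
ΔS = 4.66 × [20.79 × ln(724/397) − 8.314 × ln(1150/409)] = 18.1 J/K.

ΔS = 18.1 J/K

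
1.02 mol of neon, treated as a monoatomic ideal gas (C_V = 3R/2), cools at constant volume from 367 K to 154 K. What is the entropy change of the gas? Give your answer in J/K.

At constant volume, ΔS = nC_V ln(T₂/T₁) with C_V = 3R/2 = 12.47 J mol⁻¹ K⁻¹.
ΔS = 1.02 × 12.47 × ln(154/367) = -11 J/K.

ΔS = -11 J/K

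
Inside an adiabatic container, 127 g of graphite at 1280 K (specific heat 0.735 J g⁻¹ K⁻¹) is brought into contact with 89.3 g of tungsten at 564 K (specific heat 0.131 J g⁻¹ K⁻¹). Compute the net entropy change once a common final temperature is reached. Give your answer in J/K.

ΔS_total = 2.83 J/K

Energy balance: T_f = (m₁c₁T₁ + m₂c₂T₂)/(m₁c₁ + m₂c₂) = 1200.3 K.
ΔS₁ = m₁c₁ ln(T_f/T₁) = 93.345 × ln(1200.3/1280) = -6.004 J/K.
ΔS₂ = m₂c₂ ln(T_f/T₂) = 11.6983 × ln(1200.3/564) = 8.835 J/K.
ΔS_total = -6.004 + 8.835 = 2.83 J/K.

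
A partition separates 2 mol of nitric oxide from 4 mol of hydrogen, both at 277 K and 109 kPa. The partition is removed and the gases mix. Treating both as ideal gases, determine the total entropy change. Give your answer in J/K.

Mole fractions: x_A = 2/6 = 0.333, x_B = 0.667.
ΔS_mix = −R(n_A ln x_A + n_B ln x_B) = −8.314 × (2 ln 0.333 + 4 ln 0.667) = 31.8 J/K.

ΔS_mix = 31.8 J/K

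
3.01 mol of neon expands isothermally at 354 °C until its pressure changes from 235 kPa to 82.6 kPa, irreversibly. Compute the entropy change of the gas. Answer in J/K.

Entropy is a state function, so ΔS_gas depends only on the end states.
For an isothermal ideal gas ΔS_gas = nR ln(P₁/P₂) = 3.01 × 8.314 × ln(235/82.6) = 26.2 J/K.

ΔS_gas = 26.2 J/K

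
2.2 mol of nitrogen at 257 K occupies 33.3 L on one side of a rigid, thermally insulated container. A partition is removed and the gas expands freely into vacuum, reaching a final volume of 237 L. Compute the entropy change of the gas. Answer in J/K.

ΔS_gas = 35.9 J/K

No heat is exchanged and no work is done, so the ideal-gas temperature stays constant.
Entropy is a state function; using a reversible isothermal path, ΔS_gas = nR ln(V₂/V₁) = 2.2 × 8.314 × ln(237/33.3) = 35.9 J/K.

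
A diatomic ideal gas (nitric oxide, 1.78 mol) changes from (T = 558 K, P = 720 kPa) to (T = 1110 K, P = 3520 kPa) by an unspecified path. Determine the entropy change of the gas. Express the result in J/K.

ΔS = nC_p ln(T₂/T₁) − nR ln(P₂/P₁), with C_p = 7R/2 = 29.1 J mol⁻¹ K⁻¹ for a diatomic ideal gas.
ΔS = 1.78 × [29.1 × ln(1110/558) − 8.314 × ln(3520/720)] = 12.1 J/K.

ΔS = 12.1 J/K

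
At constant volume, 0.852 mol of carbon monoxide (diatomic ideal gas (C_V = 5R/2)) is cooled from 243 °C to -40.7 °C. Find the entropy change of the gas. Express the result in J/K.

ΔS = -14.1 J/K

In kelvin: T₁ = 516.15 K, T₂ = 232.45 K. At constant volume, ΔS = nC_V ln(T₂/T₁) with C_V = 5R/2 = 20.79 J mol⁻¹ K⁻¹.
ΔS = 0.852 × 20.79 × ln(232.45/516.15) = -14.1 J/K.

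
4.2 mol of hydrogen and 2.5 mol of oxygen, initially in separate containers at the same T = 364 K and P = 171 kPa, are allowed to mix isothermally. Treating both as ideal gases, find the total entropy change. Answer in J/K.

ΔS_mix = 36.8 J/K

Mole fractions: x_A = 4.2/6.7 = 0.627, x_B = 0.373.
ΔS_mix = −R(n_A ln x_A + n_B ln x_B) = −8.314 × (4.2 ln 0.627 + 2.5 ln 0.373) = 36.8 J/K.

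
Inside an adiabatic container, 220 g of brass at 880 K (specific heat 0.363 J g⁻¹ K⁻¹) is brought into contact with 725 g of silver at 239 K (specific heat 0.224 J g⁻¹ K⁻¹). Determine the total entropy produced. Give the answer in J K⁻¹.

Energy balance: T_f = (m₁c₁T₁ + m₂c₂T₂)/(m₁c₁ + m₂c₂) = 450.3 K.
ΔS₁ = m₁c₁ ln(T_f/T₁) = 79.86 × ln(450.3/880) = -53.51 J/K.
ΔS₂ = m₂c₂ ln(T_f/T₂) = 162.4 × ln(450.3/239) = 102.9 J/K.
ΔS_total = -53.51 + 102.9 = 49.4 J/K.

ΔS_total = 49.4 J/K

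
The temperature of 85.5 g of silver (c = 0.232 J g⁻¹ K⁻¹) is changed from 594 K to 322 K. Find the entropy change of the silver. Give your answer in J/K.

ΔS = ∫dQ_rev/T = m c ln(T₂/T₁) = 85.5 × 0.232 × ln(322/594) = -12.1 J/K.

ΔS = -12.1 J/K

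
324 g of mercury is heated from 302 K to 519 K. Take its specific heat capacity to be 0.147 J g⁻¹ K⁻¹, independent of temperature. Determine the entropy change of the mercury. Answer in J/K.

ΔS = 25.8 J/K

ΔS = ∫dQ_rev/T = m c ln(T₂/T₁) = 324 × 0.147 × ln(519/302) = 25.8 J/K.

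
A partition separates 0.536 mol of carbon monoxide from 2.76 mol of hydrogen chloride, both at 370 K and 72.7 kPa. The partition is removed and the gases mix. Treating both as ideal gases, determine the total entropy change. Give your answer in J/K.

Mole fractions: x_A = 0.536/3.3 = 0.163, x_B = 0.837.
ΔS_mix = −R(n_A ln x_A + n_B ln x_B) = −8.314 × (0.536 ln 0.163 + 2.76 ln 0.837) = 12.2 J/K.

ΔS_mix = 12.2 J/K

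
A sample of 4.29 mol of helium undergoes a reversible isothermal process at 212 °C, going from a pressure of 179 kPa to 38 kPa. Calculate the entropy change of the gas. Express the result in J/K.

ΔS_gas = 55.3 J/K

For an isothermal ideal gas ΔS_gas = nR ln(P₁/P₂) = 4.29 × 8.314 × ln(179/38) = 55.3 J/K.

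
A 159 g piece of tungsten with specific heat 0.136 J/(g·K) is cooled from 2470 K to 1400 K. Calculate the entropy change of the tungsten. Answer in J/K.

ΔS = ∫dQ_rev/T = m c ln(T₂/T₁) = 159 × 0.136 × ln(1400/2470) = -12.3 J/K.

ΔS = -12.3 J/K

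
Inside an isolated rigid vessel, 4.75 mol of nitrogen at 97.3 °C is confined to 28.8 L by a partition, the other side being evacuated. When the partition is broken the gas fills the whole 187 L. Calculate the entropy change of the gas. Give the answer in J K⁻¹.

ΔS_gas = 73.9 J/K

For an ideal gas in free expansion Q = 0 and W = 0, so T is unchanged.
Entropy is a state function; using a reversible isothermal path, ΔS_gas = nR ln(V₂/V₁) = 4.75 × 8.314 × ln(187/28.8) = 73.9 J/K.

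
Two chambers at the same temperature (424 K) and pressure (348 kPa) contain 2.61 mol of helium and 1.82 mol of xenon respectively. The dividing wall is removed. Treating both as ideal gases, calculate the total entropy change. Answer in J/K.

ΔS_mix = 24.9 J/K

Mole fractions: x_A = 2.61/4.43 = 0.589, x_B = 0.411.
ΔS_mix = −R(n_A ln x_A + n_B ln x_B) = −8.314 × (2.61 ln 0.589 + 1.82 ln 0.411) = 24.9 J/K.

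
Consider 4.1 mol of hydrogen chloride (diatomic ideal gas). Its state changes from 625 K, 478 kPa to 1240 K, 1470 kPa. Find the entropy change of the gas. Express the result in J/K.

ΔS = nC_p ln(T₂/T₁) − nR ln(P₂/P₁), with C_p = 7R/2 = 29.1 J mol⁻¹ K⁻¹ for a diatomic ideal gas.
ΔS = 4.1 × [29.1 × ln(1240/625) − 8.314 × ln(1470/478)] = 43.4 J/K.

ΔS = 43.4 J/K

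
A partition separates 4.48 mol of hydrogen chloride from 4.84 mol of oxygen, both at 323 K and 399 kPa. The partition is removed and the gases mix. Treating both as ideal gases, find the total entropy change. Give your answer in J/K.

ΔS_mix = 53.7 J/K

Mole fractions: x_A = 4.48/9.32 = 0.481, x_B = 0.519.
ΔS_mix = −R(n_A ln x_A + n_B ln x_B) = −8.314 × (4.48 ln 0.481 + 4.84 ln 0.519) = 53.7 J/K.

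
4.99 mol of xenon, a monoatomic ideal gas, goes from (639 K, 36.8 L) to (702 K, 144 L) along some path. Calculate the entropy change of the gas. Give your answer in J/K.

Entropy is a state function: ΔS = nC_V ln(T₂/T₁) + nR ln(V₂/V₁), with C_V = 3R/2 = 12.47 J mol⁻¹ K⁻¹ for a monoatomic ideal gas.
ΔS = 4.99 × [12.47 × ln(702/639) + 8.314 × ln(144/36.8)] = 62.5 J/K.

ΔS = 62.5 J/K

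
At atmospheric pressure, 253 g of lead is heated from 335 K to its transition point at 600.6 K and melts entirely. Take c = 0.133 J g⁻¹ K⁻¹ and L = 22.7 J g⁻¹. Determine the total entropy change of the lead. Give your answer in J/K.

Warming step: ΔS₁ = m c ln(T_tr/T_i) = 253 × 0.133 × ln(600.6/335) = 19.64 J/K.
Phase change: ΔS₂ = +mL/T_tr = 253 × 22.7 / 600.6 = 9.562 J/K.
ΔS_total = (19.64) + (9.562) = 29.2 J/K.

ΔS = 29.2 J/K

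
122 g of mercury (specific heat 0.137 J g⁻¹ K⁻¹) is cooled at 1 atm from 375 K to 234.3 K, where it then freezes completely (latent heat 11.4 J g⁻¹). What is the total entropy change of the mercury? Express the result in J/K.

ΔS = -13.8 J/K

Cooling step: ΔS₁ = m c ln(T_tr/T_i) = 122 × 0.137 × ln(234.3/375) = -7.861 J/K.
Phase change: ΔS₂ = −mL/T_tr = −122 × 11.4 / 234.3 = -5.936 J/K.
ΔS_total = (-7.861) + (-5.936) = -13.8 J/K.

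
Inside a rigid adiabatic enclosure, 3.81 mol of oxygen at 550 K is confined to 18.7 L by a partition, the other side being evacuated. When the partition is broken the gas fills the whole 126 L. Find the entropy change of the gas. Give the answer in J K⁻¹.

ΔS_gas = 60.4 J/K

No heat is exchanged and no work is done, so the ideal-gas temperature stays constant.
Entropy is a state function; using a reversible isothermal path, ΔS_gas = nR ln(V₂/V₁) = 3.81 × 8.314 × ln(126/18.7) = 60.4 J/K.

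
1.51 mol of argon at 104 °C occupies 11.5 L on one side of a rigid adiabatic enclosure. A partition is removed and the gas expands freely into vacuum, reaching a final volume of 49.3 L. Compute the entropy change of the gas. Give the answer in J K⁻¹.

ΔS_gas = 18.3 J/K

No heat is exchanged and no work is done, so the ideal-gas temperature stays constant.
Entropy is a state function; using a reversible isothermal path, ΔS_gas = nR ln(V₂/V₁) = 1.51 × 8.314 × ln(49.3/11.5) = 18.3 J/K.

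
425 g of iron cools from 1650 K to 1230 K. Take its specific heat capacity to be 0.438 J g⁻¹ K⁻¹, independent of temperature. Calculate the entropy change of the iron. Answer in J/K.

ΔS = ∫dQ_rev/T = m c ln(T₂/T₁) = 425 × 0.438 × ln(1230/1650) = -54.7 J/K.

ΔS = -54.7 J/K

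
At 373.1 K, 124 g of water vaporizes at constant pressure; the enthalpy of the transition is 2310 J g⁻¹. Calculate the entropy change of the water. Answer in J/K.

Heat absorbed by the substance: Q = mL = 124 × 2310 = 286440 J.
At constant T, ΔS = Q_rev/T = 286440 / 373.1 = 768 J/K.

ΔS = 768 J/K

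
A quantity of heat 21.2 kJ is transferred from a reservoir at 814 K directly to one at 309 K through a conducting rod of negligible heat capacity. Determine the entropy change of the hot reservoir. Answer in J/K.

ΔS_hot = -26 J/K

The hot reservoir loses heat Q, so ΔS_hot = −Q/T_H = −21200/814 = -26 J/K.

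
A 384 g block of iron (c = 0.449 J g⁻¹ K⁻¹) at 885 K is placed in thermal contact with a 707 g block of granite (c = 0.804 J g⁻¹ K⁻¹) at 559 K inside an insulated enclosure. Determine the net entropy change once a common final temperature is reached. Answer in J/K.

ΔS_total = 15.1 J/K

Energy balance: T_f = (m₁c₁T₁ + m₂c₂T₂)/(m₁c₁ + m₂c₂) = 634.87 K.
ΔS₁ = m₁c₁ ln(T_f/T₁) = 172.416 × ln(634.87/885) = -57.27 J/K.
ΔS₂ = m₂c₂ ln(T_f/T₂) = 568.428 × ln(634.87/559) = 72.34 J/K.
ΔS_total = -57.27 + 72.34 = 15.1 J/K.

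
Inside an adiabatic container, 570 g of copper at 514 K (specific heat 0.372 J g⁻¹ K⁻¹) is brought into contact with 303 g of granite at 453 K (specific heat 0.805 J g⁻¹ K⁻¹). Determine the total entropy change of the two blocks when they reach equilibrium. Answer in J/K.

Energy balance: T_f = (m₁c₁T₁ + m₂c₂T₂)/(m₁c₁ + m₂c₂) = 481.37 K.
ΔS₁ = m₁c₁ ln(T_f/T₁) = 212.04 × ln(481.37/514) = -13.908 J/K.
ΔS₂ = m₂c₂ ln(T_f/T₂) = 243.915 × ln(481.37/453) = 14.815 J/K.
ΔS_total = -13.908 + 14.815 = 0.907 J/K.

ΔS_total = 0.907 J/K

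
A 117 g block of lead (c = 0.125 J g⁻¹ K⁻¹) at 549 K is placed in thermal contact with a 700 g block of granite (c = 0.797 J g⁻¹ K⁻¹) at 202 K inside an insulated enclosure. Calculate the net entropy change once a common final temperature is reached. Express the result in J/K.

Energy balance: T_f = (m₁c₁T₁ + m₂c₂T₂)/(m₁c₁ + m₂c₂) = 210.86 K.
ΔS₁ = m₁c₁ ln(T_f/T₁) = 14.625 × ln(210.86/549) = -13.99 J/K.
ΔS₂ = m₂c₂ ln(T_f/T₂) = 557.9 × ln(210.86/202) = 23.96 J/K.
ΔS_total = -13.99 + 23.96 = 9.97 J/K.

ΔS_total = 9.97 J/K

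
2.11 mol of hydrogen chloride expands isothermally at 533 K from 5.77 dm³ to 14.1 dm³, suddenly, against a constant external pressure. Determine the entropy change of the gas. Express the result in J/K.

Entropy is a state function, so ΔS_gas depends only on the end states.
For an isothermal ideal gas ΔS_gas = nR ln(V₂/V₁) = 2.11 × 8.314 × ln(14.1/5.77) = 15.7 J/K.

ΔS_gas = 15.7 J/K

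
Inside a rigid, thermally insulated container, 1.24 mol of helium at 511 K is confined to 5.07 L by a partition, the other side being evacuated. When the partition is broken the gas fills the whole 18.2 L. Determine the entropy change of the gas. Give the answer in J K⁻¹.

For an ideal gas in free expansion Q = 0 and W = 0, so T is unchanged.
Entropy is a state function; using a reversible isothermal path, ΔS_gas = nR ln(V₂/V₁) = 1.24 × 8.314 × ln(18.2/5.07) = 13.2 J/K.

ΔS_gas = 13.2 J/K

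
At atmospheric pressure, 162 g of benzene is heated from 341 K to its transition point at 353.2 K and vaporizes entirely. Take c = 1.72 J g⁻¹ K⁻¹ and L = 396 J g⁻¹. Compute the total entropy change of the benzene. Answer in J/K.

ΔS = 191 J/K

Warming step: ΔS₁ = m c ln(T_tr/T_i) = 162 × 1.72 × ln(353.2/341) = 9.795 J/K.
Phase change: ΔS₂ = +mL/T_tr = 162 × 396 / 353.2 = 181.6 J/K.
ΔS_total = (9.795) + (181.6) = 191 J/K.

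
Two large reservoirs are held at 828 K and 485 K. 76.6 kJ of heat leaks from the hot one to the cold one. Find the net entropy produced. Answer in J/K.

ΔS_hot = −Q/T_H = −76600/828 = -92.51 J/K and ΔS_cold = +Q/T_C = 76600/485 = 157.9 J/K.
ΔS_total = -92.51 + 157.9 = 65.4 J/K, positive as the second law requires.

ΔS_total = 65.4 J/K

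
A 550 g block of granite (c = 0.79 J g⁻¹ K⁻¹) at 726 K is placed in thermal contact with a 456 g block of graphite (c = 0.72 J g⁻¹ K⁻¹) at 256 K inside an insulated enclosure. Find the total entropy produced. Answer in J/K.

Energy balance: T_f = (m₁c₁T₁ + m₂c₂T₂)/(m₁c₁ + m₂c₂) = 523.71 K.
ΔS₁ = m₁c₁ ln(T_f/T₁) = 434.5 × ln(523.71/726) = -141.9 J/K.
ΔS₂ = m₂c₂ ln(T_f/T₂) = 328.32 × ln(523.71/256) = 235 J/K.
ΔS_total = -141.9 + 235 = 93.1 J/K.

ΔS_total = 93.1 J/K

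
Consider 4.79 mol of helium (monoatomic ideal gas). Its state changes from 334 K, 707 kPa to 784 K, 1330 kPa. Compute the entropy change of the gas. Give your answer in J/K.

ΔS = 59.8 J/K

ΔS = nC_p ln(T₂/T₁) − nR ln(P₂/P₁), with C_p = 5R/2 = 20.79 J mol⁻¹ K⁻¹ for a monoatomic ideal gas.
ΔS = 4.79 × [20.79 × ln(784/334) − 8.314 × ln(1330/707)] = 59.8 J/K.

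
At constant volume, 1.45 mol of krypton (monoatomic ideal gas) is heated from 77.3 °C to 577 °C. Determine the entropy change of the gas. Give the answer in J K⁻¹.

In kelvin: T₁ = 350.45 K, T₂ = 850.15 K. At constant volume, ΔS = nC_V ln(T₂/T₁) with C_V = 3R/2 = 12.47 J mol⁻¹ K⁻¹.
ΔS = 1.45 × 12.47 × ln(850.15/350.45) = 16 J/K.

ΔS = 16 J/K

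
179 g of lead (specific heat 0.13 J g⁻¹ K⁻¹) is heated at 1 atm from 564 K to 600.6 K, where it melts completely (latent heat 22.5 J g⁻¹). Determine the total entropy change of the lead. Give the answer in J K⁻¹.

Warming step: ΔS₁ = m c ln(T_tr/T_i) = 179 × 0.13 × ln(600.6/564) = 1.463 J/K.
Phase change: ΔS₂ = +mL/T_tr = 179 × 22.5 / 600.6 = 6.706 J/K.
ΔS_total = (1.463) + (6.706) = 8.17 J/K.

ΔS = 8.17 J/K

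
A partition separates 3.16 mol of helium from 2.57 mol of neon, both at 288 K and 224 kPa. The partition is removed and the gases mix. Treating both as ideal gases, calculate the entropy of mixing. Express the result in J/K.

Mole fractions: x_A = 3.16/5.73 = 0.551, x_B = 0.449.
ΔS_mix = −R(n_A ln x_A + n_B ln x_B) = −8.314 × (3.16 ln 0.551 + 2.57 ln 0.449) = 32.8 J/K.

ΔS_mix = 32.8 J/K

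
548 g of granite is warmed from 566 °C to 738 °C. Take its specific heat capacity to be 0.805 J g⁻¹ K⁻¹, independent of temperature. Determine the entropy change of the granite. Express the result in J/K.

ΔS = 82.3 J/K

In kelvin: T₁ = 839.15 K, T₂ = 1011.15 K. ΔS = ∫dQ_rev/T = m c ln(T₂/T₁) = 548 × 0.805 × ln(1011.15/839.15) = 82.3 J/K.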